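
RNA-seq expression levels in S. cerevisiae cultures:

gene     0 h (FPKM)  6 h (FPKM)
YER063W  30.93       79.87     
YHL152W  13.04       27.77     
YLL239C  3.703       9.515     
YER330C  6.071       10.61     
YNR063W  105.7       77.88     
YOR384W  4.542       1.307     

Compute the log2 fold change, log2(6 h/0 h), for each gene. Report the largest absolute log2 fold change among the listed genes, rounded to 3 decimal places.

1.797

log2(79.87/30.93) = 1.369  (YER063W)
log2(27.77/13.04) = 1.091  (YHL152W)
log2(9.515/3.703) = 1.362  (YLL239C)
log2(10.61/6.071) = 0.805  (YER330C)
log2(77.88/105.7) = -0.441  (YNR063W)
log2(1.307/4.542) = -1.797  (YOR384W)
The largest magnitude belongs to YOR384W.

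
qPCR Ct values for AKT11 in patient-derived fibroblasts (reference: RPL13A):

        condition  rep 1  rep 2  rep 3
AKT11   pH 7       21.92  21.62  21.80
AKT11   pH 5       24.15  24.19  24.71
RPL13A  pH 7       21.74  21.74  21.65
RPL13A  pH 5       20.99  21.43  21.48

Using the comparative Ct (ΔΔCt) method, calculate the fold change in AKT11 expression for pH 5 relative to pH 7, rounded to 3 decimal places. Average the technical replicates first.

0.127

Mean Ct: AKT11 pH 7 21.780; AKT11 pH 5 24.350; RPL13A pH 7 21.710; RPL13A pH 5 21.300
ΔCt(pH 7) = 21.780 − 21.710 = 0.070
ΔCt(pH 5) = 24.350 − 21.300 = 3.050
ΔΔCt = 3.050 − 0.070 = 2.980
Fold change = 2^(−2.980) = 0.1267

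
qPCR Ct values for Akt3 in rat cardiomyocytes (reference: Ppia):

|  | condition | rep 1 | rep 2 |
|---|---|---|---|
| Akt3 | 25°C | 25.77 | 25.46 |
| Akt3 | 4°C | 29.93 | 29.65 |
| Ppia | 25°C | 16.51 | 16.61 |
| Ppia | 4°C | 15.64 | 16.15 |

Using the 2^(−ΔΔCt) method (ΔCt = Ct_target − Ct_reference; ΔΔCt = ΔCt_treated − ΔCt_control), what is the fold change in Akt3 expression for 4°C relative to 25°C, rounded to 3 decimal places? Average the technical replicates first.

Mean Ct: Akt3 25°C 25.615; Akt3 4°C 29.790; Ppia 25°C 16.560; Ppia 4°C 15.895
ΔCt(25°C) = 25.615 − 16.560 = 9.055
ΔCt(4°C) = 29.790 − 15.895 = 13.895
ΔΔCt = 13.895 − 9.055 = 4.840
Fold change = 2^(−4.840) = 0.0349

0.035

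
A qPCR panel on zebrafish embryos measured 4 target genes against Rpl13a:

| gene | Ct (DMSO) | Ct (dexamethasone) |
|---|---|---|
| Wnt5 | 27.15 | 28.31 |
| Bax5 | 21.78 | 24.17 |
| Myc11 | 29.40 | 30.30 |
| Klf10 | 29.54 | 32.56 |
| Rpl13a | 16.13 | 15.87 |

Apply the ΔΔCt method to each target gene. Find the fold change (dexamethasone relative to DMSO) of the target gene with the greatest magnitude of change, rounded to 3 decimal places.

0.103

Wnt5: ΔΔCt = (28.31−15.87) − (27.15−16.13) = 12.44 − 11.02 = 1.42; fold change = 2^-1.42 = 0.374
Bax5: ΔΔCt = (24.17−15.87) − (21.78−16.13) = 8.30 − 5.65 = 2.65; fold change = 2^-2.65 = 0.159
Myc11: ΔΔCt = (30.30−15.87) − (29.40−16.13) = 14.43 − 13.27 = 1.16; fold change = 2^-1.16 = 0.448
Klf10: ΔΔCt = (32.56−15.87) − (29.54−16.13) = 16.69 − 13.41 = 3.28; fold change = 2^-3.28 = 0.103
Klf10 has the largest |ΔΔCt| = 3.28.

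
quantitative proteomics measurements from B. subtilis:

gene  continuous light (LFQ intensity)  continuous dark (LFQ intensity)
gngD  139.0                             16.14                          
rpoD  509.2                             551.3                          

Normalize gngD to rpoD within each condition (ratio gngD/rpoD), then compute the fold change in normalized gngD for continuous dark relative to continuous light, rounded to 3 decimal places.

0.107

gngD/rpoD (continuous light) = 139.0 / 509.2 = 0.27298
gngD/rpoD (continuous dark) = 16.14 / 551.3 = 0.029276
Fold change = 0.029276 / 0.27298 = 0.1072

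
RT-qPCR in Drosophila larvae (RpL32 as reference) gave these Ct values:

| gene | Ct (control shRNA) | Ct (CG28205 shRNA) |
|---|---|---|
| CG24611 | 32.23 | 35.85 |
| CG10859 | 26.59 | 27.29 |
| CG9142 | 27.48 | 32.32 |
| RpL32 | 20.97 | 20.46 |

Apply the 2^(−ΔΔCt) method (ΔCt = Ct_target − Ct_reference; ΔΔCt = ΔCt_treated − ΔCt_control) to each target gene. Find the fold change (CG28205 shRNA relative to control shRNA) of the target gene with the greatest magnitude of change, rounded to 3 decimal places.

0.025

CG24611: ΔΔCt = (35.85−20.46) − (32.23−20.97) = 15.39 − 11.26 = 4.13; fold change = 2^-4.13 = 0.057
CG10859: ΔΔCt = (27.29−20.46) − (26.59−20.97) = 6.83 − 5.62 = 1.21; fold change = 2^-1.21 = 0.432
CG9142: ΔΔCt = (32.32−20.46) − (27.48−20.97) = 11.86 − 6.51 = 5.35; fold change = 2^-5.35 = 0.025
CG9142 has the largest |ΔΔCt| = 5.35.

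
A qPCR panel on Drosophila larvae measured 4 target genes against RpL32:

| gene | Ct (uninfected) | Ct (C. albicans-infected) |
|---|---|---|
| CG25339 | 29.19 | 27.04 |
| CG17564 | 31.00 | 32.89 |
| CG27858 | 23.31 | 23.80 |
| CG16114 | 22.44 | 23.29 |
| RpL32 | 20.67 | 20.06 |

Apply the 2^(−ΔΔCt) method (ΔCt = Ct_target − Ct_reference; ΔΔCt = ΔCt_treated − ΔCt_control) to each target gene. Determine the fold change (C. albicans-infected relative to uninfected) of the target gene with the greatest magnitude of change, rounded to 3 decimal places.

CG25339: ΔΔCt = (27.04−20.06) − (29.19−20.67) = 6.98 − 8.52 = -1.54; fold change = 2^1.54 = 2.908
CG17564: ΔΔCt = (32.89−20.06) − (31.00−20.67) = 12.83 − 10.33 = 2.50; fold change = 2^-2.50 = 0.177
CG27858: ΔΔCt = (23.80−20.06) − (23.31−20.67) = 3.74 − 2.64 = 1.10; fold change = 2^-1.10 = 0.467
CG16114: ΔΔCt = (23.29−20.06) − (22.44−20.67) = 3.23 − 1.77 = 1.46; fold change = 2^-1.46 = 0.363
CG17564 has the largest |ΔΔCt| = 2.50.

0.177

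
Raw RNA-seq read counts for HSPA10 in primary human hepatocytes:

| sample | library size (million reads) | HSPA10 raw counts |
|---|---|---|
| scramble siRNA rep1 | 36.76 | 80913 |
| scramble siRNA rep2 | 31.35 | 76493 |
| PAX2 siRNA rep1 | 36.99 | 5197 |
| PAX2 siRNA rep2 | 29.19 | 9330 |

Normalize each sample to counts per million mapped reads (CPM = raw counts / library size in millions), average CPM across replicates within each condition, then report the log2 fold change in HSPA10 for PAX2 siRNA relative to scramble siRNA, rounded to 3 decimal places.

-3.334

CPM(scramble siRNA rep1) = 80913 / 36.76 = 2201.1153
CPM(scramble siRNA rep2) = 76493 / 31.35 = 2439.9681
CPM(PAX2 siRNA rep1) = 5197 / 36.99 = 140.4974
CPM(PAX2 siRNA rep2) = 9330 / 29.19 = 319.6300
mean CPM(scramble siRNA) = 2320.5417; mean CPM(PAX2 siRNA) = 230.0637
Fold change = 230.0637 / 2320.5417 = 0.09914
log2(0.09914) = -3.3344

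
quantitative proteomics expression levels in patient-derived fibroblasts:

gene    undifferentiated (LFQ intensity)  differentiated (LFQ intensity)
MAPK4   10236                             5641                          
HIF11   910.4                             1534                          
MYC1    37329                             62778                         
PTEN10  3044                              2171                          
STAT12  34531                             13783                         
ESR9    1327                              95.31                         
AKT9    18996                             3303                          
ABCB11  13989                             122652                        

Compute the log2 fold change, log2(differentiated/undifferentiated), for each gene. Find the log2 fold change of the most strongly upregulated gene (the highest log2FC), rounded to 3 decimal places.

3.132

log2(5641/10236) = -0.860  (MAPK4)
log2(1534/910.4) = 0.753  (HIF11)
log2(62778/37329) = 0.750  (MYC1)
log2(2171/3044) = -0.488  (PTEN10)
log2(13783/34531) = -1.325  (STAT12)
log2(95.31/1327) = -3.799  (ESR9)
log2(3303/18996) = -2.524  (AKT9)
log2(122652/13989) = 3.132  (ABCB11)
ABCB11 is most strongly upregulated.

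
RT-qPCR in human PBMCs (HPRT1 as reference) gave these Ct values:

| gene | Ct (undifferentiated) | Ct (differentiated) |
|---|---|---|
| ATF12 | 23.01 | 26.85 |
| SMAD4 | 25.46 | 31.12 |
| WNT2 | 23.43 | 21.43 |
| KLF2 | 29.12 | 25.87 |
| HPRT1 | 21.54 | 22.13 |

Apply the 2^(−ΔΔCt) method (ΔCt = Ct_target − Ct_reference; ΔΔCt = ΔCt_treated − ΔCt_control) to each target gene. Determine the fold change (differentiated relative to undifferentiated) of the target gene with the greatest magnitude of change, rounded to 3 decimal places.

0.030

ATF12: ΔΔCt = (26.85−22.13) − (23.01−21.54) = 4.72 − 1.47 = 3.25; fold change = 2^-3.25 = 0.105
SMAD4: ΔΔCt = (31.12−22.13) − (25.46−21.54) = 8.99 − 3.92 = 5.07; fold change = 2^-5.07 = 0.030
WNT2: ΔΔCt = (21.43−22.13) − (23.43−21.54) = -0.70 − 1.89 = -2.59; fold change = 2^2.59 = 6.021
KLF2: ΔΔCt = (25.87−22.13) − (29.12−21.54) = 3.74 − 7.58 = -3.84; fold change = 2^3.84 = 14.320
SMAD4 has the largest |ΔΔCt| = 5.07.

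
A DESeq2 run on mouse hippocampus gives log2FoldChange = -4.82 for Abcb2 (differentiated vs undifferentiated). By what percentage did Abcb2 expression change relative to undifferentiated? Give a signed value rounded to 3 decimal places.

-96.460%

Fold change = 2^(-4.82) = 0.0354
Percent change = (FC − 1) × 100% = (0.0354 − 1) × 100 = -96.460%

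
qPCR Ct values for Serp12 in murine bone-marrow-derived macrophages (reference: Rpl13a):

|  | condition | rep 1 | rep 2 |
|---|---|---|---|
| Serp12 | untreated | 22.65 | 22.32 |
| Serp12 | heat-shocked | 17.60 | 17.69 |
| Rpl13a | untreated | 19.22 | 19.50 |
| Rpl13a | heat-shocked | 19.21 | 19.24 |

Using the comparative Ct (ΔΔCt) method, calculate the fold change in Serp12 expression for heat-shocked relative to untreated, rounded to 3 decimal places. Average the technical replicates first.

26.082

Mean Ct: Serp12 untreated 22.485; Serp12 heat-shocked 17.645; Rpl13a untreated 19.360; Rpl13a heat-shocked 19.225
ΔCt(untreated) = 22.485 − 19.360 = 3.125
ΔCt(heat-shocked) = 17.645 − 19.225 = -1.580
ΔΔCt = -1.580 − 3.125 = -4.705
Fold change = 2^(−(-4.705)) = 2^4.705 = 26.0823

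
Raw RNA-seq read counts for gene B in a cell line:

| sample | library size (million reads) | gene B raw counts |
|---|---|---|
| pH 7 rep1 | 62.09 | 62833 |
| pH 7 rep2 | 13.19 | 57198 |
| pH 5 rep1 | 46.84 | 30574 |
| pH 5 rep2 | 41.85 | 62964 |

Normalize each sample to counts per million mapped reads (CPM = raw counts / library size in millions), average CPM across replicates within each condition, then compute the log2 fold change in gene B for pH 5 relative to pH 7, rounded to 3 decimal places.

CPM(pH 7 rep1) = 62833 / 62.09 = 1011.9665
CPM(pH 7 rep2) = 57198 / 13.19 = 4336.4670
CPM(pH 5 rep1) = 30574 / 46.84 = 652.7327
CPM(pH 5 rep2) = 62964 / 41.85 = 1504.5161
mean CPM(pH 7) = 2674.2168; mean CPM(pH 5) = 1078.6244
Fold change = 1078.6244 / 2674.2168 = 0.40334
log2(0.40334) = -1.3099

-1.310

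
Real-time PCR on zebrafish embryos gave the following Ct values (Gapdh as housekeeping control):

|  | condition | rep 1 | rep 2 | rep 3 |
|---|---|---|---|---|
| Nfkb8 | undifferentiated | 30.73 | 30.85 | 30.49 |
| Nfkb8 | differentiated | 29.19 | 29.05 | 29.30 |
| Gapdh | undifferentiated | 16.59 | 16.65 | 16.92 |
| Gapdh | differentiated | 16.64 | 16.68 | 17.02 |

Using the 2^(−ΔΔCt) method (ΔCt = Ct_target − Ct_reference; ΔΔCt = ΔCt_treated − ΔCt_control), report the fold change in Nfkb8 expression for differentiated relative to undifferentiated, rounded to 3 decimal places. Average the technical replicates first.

Mean Ct: Nfkb8 undifferentiated 30.690; Nfkb8 differentiated 29.180; Gapdh undifferentiated 16.720; Gapdh differentiated 16.780
ΔCt(undifferentiated) = 30.690 − 16.720 = 13.970
ΔCt(differentiated) = 29.180 − 16.780 = 12.400
ΔΔCt = 12.400 − 13.970 = -1.570
Fold change = 2^(−(-1.570)) = 2^1.570 = 2.9690

2.969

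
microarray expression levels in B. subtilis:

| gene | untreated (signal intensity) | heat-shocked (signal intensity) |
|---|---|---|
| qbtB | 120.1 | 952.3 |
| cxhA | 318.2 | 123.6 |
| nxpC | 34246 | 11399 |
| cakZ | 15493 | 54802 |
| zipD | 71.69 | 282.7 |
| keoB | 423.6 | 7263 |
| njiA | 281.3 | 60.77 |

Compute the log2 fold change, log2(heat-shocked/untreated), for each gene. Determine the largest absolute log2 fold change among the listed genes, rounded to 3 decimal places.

log2(952.3/120.1) = 2.987  (qbtB)
log2(123.6/318.2) = -1.364  (cxhA)
log2(11399/34246) = -1.587  (nxpC)
log2(54802/15493) = 1.823  (cakZ)
log2(282.7/71.69) = 1.979  (zipD)
log2(7263/423.6) = 4.100  (keoB)
log2(60.77/281.3) = -2.211  (njiA)
The largest magnitude belongs to keoB.

4.100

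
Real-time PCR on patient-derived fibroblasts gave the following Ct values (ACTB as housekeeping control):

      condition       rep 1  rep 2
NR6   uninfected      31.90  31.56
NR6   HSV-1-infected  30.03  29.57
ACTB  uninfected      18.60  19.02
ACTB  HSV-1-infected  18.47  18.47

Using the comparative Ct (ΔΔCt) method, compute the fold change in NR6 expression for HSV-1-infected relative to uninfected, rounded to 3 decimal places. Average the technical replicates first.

3.010

Mean Ct: NR6 uninfected 31.730; NR6 HSV-1-infected 29.800; ACTB uninfected 18.810; ACTB HSV-1-infected 18.470
ΔCt(uninfected) = 31.730 − 18.810 = 12.920
ΔCt(HSV-1-infected) = 29.800 − 18.470 = 11.330
ΔΔCt = 11.330 − 12.920 = -1.590
Fold change = 2^(−(-1.590)) = 2^1.590 = 3.0105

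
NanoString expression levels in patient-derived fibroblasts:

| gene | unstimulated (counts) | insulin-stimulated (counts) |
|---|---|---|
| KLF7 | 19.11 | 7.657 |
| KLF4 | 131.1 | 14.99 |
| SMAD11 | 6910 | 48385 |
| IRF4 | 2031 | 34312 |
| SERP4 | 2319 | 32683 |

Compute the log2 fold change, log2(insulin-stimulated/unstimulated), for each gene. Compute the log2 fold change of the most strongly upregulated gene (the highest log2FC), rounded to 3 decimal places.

4.078

log2(7.657/19.11) = -1.319  (KLF7)
log2(14.99/131.1) = -3.129  (KLF4)
log2(48385/6910) = 2.808  (SMAD11)
log2(34312/2031) = 4.078  (IRF4)
log2(32683/2319) = 3.817  (SERP4)
IRF4 is most strongly upregulated.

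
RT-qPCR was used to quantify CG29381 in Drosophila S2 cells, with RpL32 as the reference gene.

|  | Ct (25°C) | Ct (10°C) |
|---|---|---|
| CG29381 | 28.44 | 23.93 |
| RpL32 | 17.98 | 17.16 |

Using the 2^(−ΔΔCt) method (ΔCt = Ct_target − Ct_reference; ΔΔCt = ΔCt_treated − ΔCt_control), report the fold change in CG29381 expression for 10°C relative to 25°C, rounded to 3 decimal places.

12.906

ΔCt(25°C) = 28.440 − 17.980 = 10.460
ΔCt(10°C) = 23.930 − 17.160 = 6.770
ΔΔCt = 6.770 − 10.460 = -3.690
Fold change = 2^(−(-3.690)) = 2^3.690 = 12.9063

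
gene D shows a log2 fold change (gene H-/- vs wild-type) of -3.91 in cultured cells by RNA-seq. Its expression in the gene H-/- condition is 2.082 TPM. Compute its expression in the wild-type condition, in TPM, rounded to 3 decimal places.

31.297

Fold change = 2^(-3.91) = 0.0665
wild-type expression = 2.082 / 0.0665 = 31.297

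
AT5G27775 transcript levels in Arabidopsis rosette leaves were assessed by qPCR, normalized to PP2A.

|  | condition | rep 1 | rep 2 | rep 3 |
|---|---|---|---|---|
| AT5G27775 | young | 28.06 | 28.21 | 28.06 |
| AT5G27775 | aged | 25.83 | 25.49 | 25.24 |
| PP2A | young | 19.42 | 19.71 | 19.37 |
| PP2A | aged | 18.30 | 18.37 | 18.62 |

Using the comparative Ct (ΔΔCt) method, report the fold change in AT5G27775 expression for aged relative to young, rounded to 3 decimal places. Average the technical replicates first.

2.868

Mean Ct: AT5G27775 young 28.110; AT5G27775 aged 25.520; PP2A young 19.500; PP2A aged 18.430
ΔCt(young) = 28.110 − 19.500 = 8.610
ΔCt(aged) = 25.520 − 18.430 = 7.090
ΔΔCt = 7.090 − 8.610 = -1.520
Fold change = 2^(−(-1.520)) = 2^1.520 = 2.8679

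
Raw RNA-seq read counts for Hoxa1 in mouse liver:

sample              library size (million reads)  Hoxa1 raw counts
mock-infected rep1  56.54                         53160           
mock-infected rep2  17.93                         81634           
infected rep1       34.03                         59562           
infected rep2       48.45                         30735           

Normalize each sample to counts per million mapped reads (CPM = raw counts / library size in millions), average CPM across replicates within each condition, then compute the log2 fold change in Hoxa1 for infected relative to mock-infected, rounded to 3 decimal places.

-1.204

CPM(mock-infected rep1) = 53160 / 56.54 = 940.2193
CPM(mock-infected rep2) = 81634 / 17.93 = 4552.9281
CPM(infected rep1) = 59562 / 34.03 = 1750.2792
CPM(infected rep2) = 30735 / 48.45 = 634.3653
mean CPM(mock-infected) = 2746.5737; mean CPM(infected) = 1192.3222
Fold change = 1192.3222 / 2746.5737 = 0.43411
log2(0.43411) = -1.2039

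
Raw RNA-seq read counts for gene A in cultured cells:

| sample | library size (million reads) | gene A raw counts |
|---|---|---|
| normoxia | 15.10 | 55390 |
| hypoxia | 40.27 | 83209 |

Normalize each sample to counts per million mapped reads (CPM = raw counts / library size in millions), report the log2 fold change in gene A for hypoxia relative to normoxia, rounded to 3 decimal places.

-0.828

CPM(normoxia) = 55390 / 15.10 = 3668.2119
CPM(hypoxia) = 83209 / 40.27 = 2066.2776
Fold change = 2066.2776 / 3668.2119 = 0.56329
log2(0.56329) = -0.8280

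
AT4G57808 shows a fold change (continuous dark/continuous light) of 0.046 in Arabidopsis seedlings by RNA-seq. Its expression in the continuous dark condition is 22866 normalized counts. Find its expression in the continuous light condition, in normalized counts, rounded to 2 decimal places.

continuous light expression = 22866 / 0.046 = 497086.96

497086.96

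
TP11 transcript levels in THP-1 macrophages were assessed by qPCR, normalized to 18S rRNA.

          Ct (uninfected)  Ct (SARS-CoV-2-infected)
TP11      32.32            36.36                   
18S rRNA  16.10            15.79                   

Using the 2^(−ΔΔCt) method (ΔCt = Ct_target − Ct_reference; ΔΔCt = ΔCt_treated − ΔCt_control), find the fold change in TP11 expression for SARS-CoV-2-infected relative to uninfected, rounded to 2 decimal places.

0.05

ΔCt(uninfected) = 32.320 − 16.100 = 16.220
ΔCt(SARS-CoV-2-infected) = 36.360 − 15.790 = 20.570
ΔΔCt = 20.570 − 16.220 = 4.350
Fold change = 2^(−4.350) = 0.049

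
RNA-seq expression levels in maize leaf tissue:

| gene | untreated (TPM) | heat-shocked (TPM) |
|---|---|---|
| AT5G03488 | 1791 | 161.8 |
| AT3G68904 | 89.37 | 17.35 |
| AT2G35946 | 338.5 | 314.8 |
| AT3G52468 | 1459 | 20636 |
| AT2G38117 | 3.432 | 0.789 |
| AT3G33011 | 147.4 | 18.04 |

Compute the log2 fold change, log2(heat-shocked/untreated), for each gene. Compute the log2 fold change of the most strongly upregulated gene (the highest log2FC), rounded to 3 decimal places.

log2(161.8/1791) = -3.468  (AT5G03488)
log2(17.35/89.37) = -2.365  (AT3G68904)
log2(314.8/338.5) = -0.105  (AT2G35946)
log2(20636/1459) = 3.822  (AT3G52468)
log2(0.789/3.432) = -2.121  (AT2G38117)
log2(18.04/147.4) = -3.030  (AT3G33011)
AT3G52468 is most strongly upregulated.

3.822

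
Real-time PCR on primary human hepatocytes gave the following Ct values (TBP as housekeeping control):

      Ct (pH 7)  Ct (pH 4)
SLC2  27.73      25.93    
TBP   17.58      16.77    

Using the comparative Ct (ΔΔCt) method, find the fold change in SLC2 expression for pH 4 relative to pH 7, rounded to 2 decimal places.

1.99

ΔCt(pH 7) = 27.730 − 17.580 = 10.150
ΔCt(pH 4) = 25.930 − 16.770 = 9.160
ΔΔCt = 9.160 − 10.150 = -0.990
Fold change = 2^(−(-0.990)) = 2^0.990 = 1.986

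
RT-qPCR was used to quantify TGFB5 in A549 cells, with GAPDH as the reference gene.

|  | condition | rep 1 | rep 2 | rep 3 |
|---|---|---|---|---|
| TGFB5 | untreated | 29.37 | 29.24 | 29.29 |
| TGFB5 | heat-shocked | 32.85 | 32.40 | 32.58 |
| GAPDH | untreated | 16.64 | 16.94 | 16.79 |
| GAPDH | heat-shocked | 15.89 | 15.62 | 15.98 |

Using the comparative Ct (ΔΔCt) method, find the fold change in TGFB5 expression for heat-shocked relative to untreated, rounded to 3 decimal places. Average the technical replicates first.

Mean Ct: TGFB5 untreated 29.300; TGFB5 heat-shocked 32.610; GAPDH untreated 16.790; GAPDH heat-shocked 15.830
ΔCt(untreated) = 29.300 − 16.790 = 12.510
ΔCt(heat-shocked) = 32.610 − 15.830 = 16.780
ΔΔCt = 16.780 − 12.510 = 4.270
Fold change = 2^(−4.270) = 0.0518

0.052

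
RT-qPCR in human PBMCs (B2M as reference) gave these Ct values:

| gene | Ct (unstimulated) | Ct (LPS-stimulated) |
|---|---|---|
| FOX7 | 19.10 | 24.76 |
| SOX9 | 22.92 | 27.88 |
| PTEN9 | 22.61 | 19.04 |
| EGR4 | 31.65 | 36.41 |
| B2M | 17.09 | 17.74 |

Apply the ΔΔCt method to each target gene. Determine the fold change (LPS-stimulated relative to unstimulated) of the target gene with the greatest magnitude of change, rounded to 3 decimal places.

FOX7: ΔΔCt = (24.76−17.74) − (19.10−17.09) = 7.02 − 2.01 = 5.01; fold change = 2^-5.01 = 0.031
SOX9: ΔΔCt = (27.88−17.74) − (22.92−17.09) = 10.14 − 5.83 = 4.31; fold change = 2^-4.31 = 0.050
PTEN9: ΔΔCt = (19.04−17.74) − (22.61−17.09) = 1.30 − 5.52 = -4.22; fold change = 2^4.22 = 18.636
EGR4: ΔΔCt = (36.41−17.74) − (31.65−17.09) = 18.67 − 14.56 = 4.11; fold change = 2^-4.11 = 0.058
FOX7 has the largest |ΔΔCt| = 5.01.

0.031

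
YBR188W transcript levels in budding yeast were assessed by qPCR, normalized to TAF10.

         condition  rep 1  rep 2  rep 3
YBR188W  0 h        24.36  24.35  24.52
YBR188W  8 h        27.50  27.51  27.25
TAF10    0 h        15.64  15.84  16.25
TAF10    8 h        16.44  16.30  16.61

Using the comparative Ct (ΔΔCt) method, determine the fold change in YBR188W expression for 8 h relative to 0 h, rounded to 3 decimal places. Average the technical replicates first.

0.180

Mean Ct: YBR188W 0 h 24.410; YBR188W 8 h 27.420; TAF10 0 h 15.910; TAF10 8 h 16.450
ΔCt(0 h) = 24.410 − 15.910 = 8.500
ΔCt(8 h) = 27.420 − 16.450 = 10.970
ΔΔCt = 10.970 − 8.500 = 2.470
Fold change = 2^(−2.470) = 0.1805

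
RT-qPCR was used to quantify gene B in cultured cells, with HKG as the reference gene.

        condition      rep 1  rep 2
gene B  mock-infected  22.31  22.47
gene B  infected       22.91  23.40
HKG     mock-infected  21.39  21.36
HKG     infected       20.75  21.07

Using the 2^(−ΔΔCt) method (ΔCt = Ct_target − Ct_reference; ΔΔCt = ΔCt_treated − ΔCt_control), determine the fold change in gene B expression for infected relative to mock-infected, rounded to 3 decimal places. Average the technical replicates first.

0.426

Mean Ct: gene B mock-infected 22.390; gene B infected 23.155; HKG mock-infected 21.375; HKG infected 20.910
ΔCt(mock-infected) = 22.390 − 21.375 = 1.015
ΔCt(infected) = 23.155 − 20.910 = 2.245
ΔΔCt = 2.245 − 1.015 = 1.230
Fold change = 2^(−1.230) = 0.4263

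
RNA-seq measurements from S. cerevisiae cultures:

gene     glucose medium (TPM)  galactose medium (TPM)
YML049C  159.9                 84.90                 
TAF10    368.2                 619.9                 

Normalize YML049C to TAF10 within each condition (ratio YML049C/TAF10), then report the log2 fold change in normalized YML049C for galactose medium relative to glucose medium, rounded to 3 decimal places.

-1.665

YML049C/TAF10 (glucose medium) = 159.9 / 368.2 = 0.43427
YML049C/TAF10 (galactose medium) = 84.90 / 619.9 = 0.13696
Fold change = 0.13696 / 0.43427 = 0.3154
log2(0.3154) = -1.6649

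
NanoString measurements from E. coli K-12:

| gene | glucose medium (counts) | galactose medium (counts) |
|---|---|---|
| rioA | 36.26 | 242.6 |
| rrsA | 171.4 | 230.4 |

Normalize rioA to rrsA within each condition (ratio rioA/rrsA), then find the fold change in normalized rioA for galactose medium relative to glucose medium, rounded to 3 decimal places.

rioA/rrsA (glucose medium) = 36.26 / 171.4 = 0.21155
rioA/rrsA (galactose medium) = 242.6 / 230.4 = 1.053
Fold change = 1.053 / 0.21155 = 4.9773

4.977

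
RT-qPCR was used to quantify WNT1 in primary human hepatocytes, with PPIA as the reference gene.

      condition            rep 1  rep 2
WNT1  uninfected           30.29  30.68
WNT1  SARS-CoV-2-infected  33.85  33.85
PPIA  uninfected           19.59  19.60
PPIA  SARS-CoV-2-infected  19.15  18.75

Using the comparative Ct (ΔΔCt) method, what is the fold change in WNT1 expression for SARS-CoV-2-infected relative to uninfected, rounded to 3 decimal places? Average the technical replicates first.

0.062

Mean Ct: WNT1 uninfected 30.485; WNT1 SARS-CoV-2-infected 33.850; PPIA uninfected 19.595; PPIA SARS-CoV-2-infected 18.950
ΔCt(uninfected) = 30.485 − 19.595 = 10.890
ΔCt(SARS-CoV-2-infected) = 33.850 − 18.950 = 14.900
ΔΔCt = 14.900 − 10.890 = 4.010
Fold change = 2^(−4.010) = 0.0621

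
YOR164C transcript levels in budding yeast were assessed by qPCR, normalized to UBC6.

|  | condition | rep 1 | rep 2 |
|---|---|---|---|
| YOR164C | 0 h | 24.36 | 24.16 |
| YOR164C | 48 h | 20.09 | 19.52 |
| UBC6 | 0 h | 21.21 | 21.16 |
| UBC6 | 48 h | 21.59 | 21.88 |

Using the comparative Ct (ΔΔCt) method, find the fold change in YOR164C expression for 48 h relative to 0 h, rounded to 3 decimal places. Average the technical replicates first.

Mean Ct: YOR164C 0 h 24.260; YOR164C 48 h 19.805; UBC6 0 h 21.185; UBC6 48 h 21.735
ΔCt(0 h) = 24.260 − 21.185 = 3.075
ΔCt(48 h) = 19.805 − 21.735 = -1.930
ΔΔCt = -1.930 − 3.075 = -5.005
Fold change = 2^(−(-5.005)) = 2^5.005 = 32.1111

32.111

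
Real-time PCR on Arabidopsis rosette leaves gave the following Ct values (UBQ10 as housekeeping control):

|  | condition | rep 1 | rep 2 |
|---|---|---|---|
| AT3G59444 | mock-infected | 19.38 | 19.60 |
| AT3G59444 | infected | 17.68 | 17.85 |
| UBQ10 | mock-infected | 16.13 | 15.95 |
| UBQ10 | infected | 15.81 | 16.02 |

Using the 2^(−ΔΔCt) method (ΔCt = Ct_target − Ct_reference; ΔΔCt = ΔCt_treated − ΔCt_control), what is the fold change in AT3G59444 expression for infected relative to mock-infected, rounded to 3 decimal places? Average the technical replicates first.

Mean Ct: AT3G59444 mock-infected 19.490; AT3G59444 infected 17.765; UBQ10 mock-infected 16.040; UBQ10 infected 15.915
ΔCt(mock-infected) = 19.490 − 16.040 = 3.450
ΔCt(infected) = 17.765 − 15.915 = 1.850
ΔΔCt = 1.850 − 3.450 = -1.600
Fold change = 2^(−(-1.600)) = 2^1.600 = 3.0314

3.031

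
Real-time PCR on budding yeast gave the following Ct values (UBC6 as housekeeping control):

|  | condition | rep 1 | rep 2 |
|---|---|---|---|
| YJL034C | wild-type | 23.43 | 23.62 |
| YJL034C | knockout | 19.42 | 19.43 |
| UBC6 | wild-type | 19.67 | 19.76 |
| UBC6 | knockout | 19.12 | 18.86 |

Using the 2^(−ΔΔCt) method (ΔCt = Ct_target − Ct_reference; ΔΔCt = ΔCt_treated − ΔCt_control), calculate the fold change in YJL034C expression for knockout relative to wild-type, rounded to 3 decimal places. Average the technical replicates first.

10.375

Mean Ct: YJL034C wild-type 23.525; YJL034C knockout 19.425; UBC6 wild-type 19.715; UBC6 knockout 18.990
ΔCt(wild-type) = 23.525 − 19.715 = 3.810
ΔCt(knockout) = 19.425 − 18.990 = 0.435
ΔΔCt = 0.435 − 3.810 = -3.375
Fold change = 2^(−(-3.375)) = 2^3.375 = 10.3747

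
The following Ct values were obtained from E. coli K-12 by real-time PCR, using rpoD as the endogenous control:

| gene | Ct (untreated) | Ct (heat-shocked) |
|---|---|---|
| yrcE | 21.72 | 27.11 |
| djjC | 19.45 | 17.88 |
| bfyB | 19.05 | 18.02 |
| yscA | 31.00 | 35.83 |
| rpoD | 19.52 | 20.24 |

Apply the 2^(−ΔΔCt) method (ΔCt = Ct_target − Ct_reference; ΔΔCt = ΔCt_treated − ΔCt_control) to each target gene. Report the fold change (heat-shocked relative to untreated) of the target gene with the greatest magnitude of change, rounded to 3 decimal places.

0.039

yrcE: ΔΔCt = (27.11−20.24) − (21.72−19.52) = 6.87 − 2.20 = 4.67; fold change = 2^-4.67 = 0.039
djjC: ΔΔCt = (17.88−20.24) − (19.45−19.52) = -2.36 − (-0.07) = -2.29; fold change = 2^2.29 = 4.891
bfyB: ΔΔCt = (18.02−20.24) − (19.05−19.52) = -2.22 − (-0.47) = -1.75; fold change = 2^1.75 = 3.364
yscA: ΔΔCt = (35.83−20.24) − (31.00−19.52) = 15.59 − 11.48 = 4.11; fold change = 2^-4.11 = 0.058
yrcE has the largest |ΔΔCt| = 4.67.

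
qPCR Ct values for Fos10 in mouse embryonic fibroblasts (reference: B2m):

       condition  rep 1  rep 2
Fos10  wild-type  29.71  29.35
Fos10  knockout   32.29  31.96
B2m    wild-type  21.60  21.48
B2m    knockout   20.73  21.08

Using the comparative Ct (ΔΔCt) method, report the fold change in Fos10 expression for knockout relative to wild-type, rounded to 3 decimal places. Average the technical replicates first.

Mean Ct: Fos10 wild-type 29.530; Fos10 knockout 32.125; B2m wild-type 21.540; B2m knockout 20.905
ΔCt(wild-type) = 29.530 − 21.540 = 7.990
ΔCt(knockout) = 32.125 − 20.905 = 11.220
ΔΔCt = 11.220 − 7.990 = 3.230
Fold change = 2^(−3.230) = 0.1066

0.107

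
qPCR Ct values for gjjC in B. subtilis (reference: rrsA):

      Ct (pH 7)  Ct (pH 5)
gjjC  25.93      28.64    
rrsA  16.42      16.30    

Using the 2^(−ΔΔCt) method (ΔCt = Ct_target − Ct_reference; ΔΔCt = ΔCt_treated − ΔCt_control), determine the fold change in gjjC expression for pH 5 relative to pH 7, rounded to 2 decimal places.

0.14

ΔCt(pH 7) = 25.930 − 16.420 = 9.510
ΔCt(pH 5) = 28.640 − 16.300 = 12.340
ΔΔCt = 12.340 − 9.510 = 2.830
Fold change = 2^(−2.830) = 0.141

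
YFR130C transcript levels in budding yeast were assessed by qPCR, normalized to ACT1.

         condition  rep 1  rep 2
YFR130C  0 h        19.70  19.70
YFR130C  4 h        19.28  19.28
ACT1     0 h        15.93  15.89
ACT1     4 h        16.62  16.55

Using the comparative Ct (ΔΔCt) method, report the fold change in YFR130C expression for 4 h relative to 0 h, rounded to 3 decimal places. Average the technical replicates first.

Mean Ct: YFR130C 0 h 19.700; YFR130C 4 h 19.280; ACT1 0 h 15.910; ACT1 4 h 16.585
ΔCt(0 h) = 19.700 − 15.910 = 3.790
ΔCt(4 h) = 19.280 − 16.585 = 2.695
ΔΔCt = 2.695 − 3.790 = -1.095
Fold change = 2^(−(-1.095)) = 2^1.095 = 2.1361

2.136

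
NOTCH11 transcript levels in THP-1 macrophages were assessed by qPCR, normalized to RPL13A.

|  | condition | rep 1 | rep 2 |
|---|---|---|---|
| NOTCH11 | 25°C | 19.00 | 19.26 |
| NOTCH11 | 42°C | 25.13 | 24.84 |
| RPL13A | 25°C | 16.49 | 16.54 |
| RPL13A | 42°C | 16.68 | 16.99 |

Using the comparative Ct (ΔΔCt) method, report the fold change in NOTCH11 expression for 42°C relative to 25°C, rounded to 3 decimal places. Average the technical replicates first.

Mean Ct: NOTCH11 25°C 19.130; NOTCH11 42°C 24.985; RPL13A 25°C 16.515; RPL13A 42°C 16.835
ΔCt(25°C) = 19.130 − 16.515 = 2.615
ΔCt(42°C) = 24.985 − 16.835 = 8.150
ΔΔCt = 8.150 − 2.615 = 5.535
Fold change = 2^(−5.535) = 0.0216

0.022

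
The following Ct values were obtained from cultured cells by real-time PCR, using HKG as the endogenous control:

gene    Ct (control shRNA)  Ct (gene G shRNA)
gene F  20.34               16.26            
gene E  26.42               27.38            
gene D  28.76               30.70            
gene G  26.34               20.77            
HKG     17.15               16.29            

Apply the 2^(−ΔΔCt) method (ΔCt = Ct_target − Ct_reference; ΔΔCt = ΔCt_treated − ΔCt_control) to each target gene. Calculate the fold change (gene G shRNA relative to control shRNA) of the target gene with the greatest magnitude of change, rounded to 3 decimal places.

gene F: ΔΔCt = (16.26−16.29) − (20.34−17.15) = -0.03 − 3.19 = -3.22; fold change = 2^3.22 = 9.318
gene E: ΔΔCt = (27.38−16.29) − (26.42−17.15) = 11.09 − 9.27 = 1.82; fold change = 2^-1.82 = 0.283
gene D: ΔΔCt = (30.70−16.29) − (28.76−17.15) = 14.41 − 11.61 = 2.80; fold change = 2^-2.80 = 0.144
gene G: ΔΔCt = (20.77−16.29) − (26.34−17.15) = 4.48 − 9.19 = -4.71; fold change = 2^4.71 = 26.173
gene G has the largest |ΔΔCt| = 4.71.

26.173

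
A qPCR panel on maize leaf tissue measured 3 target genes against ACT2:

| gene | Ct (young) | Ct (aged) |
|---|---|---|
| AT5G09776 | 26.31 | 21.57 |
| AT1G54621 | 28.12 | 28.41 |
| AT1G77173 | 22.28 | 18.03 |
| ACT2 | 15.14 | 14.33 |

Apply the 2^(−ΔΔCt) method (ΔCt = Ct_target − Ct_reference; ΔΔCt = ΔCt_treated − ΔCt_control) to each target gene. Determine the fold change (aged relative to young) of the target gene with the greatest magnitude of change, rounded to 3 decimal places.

15.242

AT5G09776: ΔΔCt = (21.57−14.33) − (26.31−15.14) = 7.24 − 11.17 = -3.93; fold change = 2^3.93 = 15.242
AT1G54621: ΔΔCt = (28.41−14.33) − (28.12−15.14) = 14.08 − 12.98 = 1.10; fold change = 2^-1.10 = 0.467
AT1G77173: ΔΔCt = (18.03−14.33) − (22.28−15.14) = 3.70 − 7.14 = -3.44; fold change = 2^3.44 = 10.853
AT5G09776 has the largest |ΔΔCt| = 3.93.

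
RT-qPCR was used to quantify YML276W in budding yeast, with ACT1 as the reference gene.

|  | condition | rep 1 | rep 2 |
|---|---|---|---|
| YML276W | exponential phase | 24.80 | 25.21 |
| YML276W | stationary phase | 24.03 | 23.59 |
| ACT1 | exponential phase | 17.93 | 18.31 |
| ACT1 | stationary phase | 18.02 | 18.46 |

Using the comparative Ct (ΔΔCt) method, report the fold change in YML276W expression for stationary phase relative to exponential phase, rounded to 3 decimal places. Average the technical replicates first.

2.488

Mean Ct: YML276W exponential phase 25.005; YML276W stationary phase 23.810; ACT1 exponential phase 18.120; ACT1 stationary phase 18.240
ΔCt(exponential phase) = 25.005 − 18.120 = 6.885
ΔCt(stationary phase) = 23.810 − 18.240 = 5.570
ΔΔCt = 5.570 − 6.885 = -1.315
Fold change = 2^(−(-1.315)) = 2^1.315 = 2.4880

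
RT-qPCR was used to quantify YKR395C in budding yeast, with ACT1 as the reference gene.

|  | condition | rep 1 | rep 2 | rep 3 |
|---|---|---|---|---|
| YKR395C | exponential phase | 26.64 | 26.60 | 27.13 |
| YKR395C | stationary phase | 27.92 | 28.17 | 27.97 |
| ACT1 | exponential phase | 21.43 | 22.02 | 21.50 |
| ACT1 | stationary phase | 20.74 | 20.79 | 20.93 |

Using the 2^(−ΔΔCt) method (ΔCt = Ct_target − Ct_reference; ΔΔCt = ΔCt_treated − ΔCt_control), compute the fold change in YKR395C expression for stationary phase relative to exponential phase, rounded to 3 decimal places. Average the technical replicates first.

Mean Ct: YKR395C exponential phase 26.790; YKR395C stationary phase 28.020; ACT1 exponential phase 21.650; ACT1 stationary phase 20.820
ΔCt(exponential phase) = 26.790 − 21.650 = 5.140
ΔCt(stationary phase) = 28.020 − 20.820 = 7.200
ΔΔCt = 7.200 − 5.140 = 2.060
Fold change = 2^(−2.060) = 0.2398

0.240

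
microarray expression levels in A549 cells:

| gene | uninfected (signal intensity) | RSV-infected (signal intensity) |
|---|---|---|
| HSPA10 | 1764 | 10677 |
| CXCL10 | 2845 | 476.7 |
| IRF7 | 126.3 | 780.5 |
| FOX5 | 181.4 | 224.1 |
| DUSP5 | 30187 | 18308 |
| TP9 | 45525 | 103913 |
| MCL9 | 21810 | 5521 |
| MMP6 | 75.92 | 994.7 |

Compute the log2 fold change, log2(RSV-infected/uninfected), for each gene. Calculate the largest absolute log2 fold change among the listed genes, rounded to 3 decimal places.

3.712

log2(10677/1764) = 2.598  (HSPA10)
log2(476.7/2845) = -2.577  (CXCL10)
log2(780.5/126.3) = 2.628  (IRF7)
log2(224.1/181.4) = 0.305  (FOX5)
log2(18308/30187) = -0.721  (DUSP5)
log2(103913/45525) = 1.191  (TP9)
log2(5521/21810) = -1.982  (MCL9)
log2(994.7/75.92) = 3.712  (MMP6)
The largest magnitude belongs to MMP6.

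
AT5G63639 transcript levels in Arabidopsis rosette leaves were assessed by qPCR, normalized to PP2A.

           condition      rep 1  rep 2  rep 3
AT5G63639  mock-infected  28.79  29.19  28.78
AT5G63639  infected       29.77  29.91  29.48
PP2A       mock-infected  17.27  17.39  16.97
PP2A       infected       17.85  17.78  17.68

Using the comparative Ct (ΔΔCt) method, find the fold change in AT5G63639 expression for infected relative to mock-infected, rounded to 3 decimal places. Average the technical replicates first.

Mean Ct: AT5G63639 mock-infected 28.920; AT5G63639 infected 29.720; PP2A mock-infected 17.210; PP2A infected 17.770
ΔCt(mock-infected) = 28.920 − 17.210 = 11.710
ΔCt(infected) = 29.720 − 17.770 = 11.950
ΔΔCt = 11.950 − 11.710 = 0.240
Fold change = 2^(−0.240) = 0.8467

0.847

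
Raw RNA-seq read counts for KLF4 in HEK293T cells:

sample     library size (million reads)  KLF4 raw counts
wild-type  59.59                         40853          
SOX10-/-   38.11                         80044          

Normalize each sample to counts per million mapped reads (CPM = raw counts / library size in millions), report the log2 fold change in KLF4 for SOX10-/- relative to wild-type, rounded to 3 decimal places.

CPM(wild-type) = 40853 / 59.59 = 685.5680
CPM(SOX10-/-) = 80044 / 38.11 = 2100.3411
Fold change = 2100.3411 / 685.5680 = 3.06365
log2(3.06365) = 1.6153

1.615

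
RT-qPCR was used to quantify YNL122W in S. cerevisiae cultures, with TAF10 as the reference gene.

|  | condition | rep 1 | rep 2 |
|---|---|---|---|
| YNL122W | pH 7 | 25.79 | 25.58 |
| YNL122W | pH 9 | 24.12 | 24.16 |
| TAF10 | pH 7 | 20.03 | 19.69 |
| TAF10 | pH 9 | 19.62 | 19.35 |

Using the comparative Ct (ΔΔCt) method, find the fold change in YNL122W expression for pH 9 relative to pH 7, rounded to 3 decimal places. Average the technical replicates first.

2.250

Mean Ct: YNL122W pH 7 25.685; YNL122W pH 9 24.140; TAF10 pH 7 19.860; TAF10 pH 9 19.485
ΔCt(pH 7) = 25.685 − 19.860 = 5.825
ΔCt(pH 9) = 24.140 − 19.485 = 4.655
ΔΔCt = 4.655 − 5.825 = -1.170
Fold change = 2^(−(-1.170)) = 2^1.170 = 2.2501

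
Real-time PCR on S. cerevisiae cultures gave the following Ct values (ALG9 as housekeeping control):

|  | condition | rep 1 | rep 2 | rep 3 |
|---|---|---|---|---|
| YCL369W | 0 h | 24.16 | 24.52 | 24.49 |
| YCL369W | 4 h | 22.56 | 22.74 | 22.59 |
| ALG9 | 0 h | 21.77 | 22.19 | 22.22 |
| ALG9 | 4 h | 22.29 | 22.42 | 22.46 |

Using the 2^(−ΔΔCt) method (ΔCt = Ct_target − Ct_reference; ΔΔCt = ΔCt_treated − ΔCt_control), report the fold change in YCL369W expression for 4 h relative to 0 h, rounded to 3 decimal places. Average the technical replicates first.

4.257

Mean Ct: YCL369W 0 h 24.390; YCL369W 4 h 22.630; ALG9 0 h 22.060; ALG9 4 h 22.390
ΔCt(0 h) = 24.390 − 22.060 = 2.330
ΔCt(4 h) = 22.630 − 22.390 = 0.240
ΔΔCt = 0.240 − 2.330 = -2.090
Fold change = 2^(−(-2.090)) = 2^2.090 = 4.2575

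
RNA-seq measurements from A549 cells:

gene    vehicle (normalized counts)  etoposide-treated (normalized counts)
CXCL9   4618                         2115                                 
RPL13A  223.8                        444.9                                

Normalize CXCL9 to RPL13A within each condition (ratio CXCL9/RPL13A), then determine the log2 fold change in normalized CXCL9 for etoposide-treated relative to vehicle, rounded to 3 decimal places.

-2.118

CXCL9/RPL13A (vehicle) = 4618 / 223.8 = 20.634
CXCL9/RPL13A (etoposide-treated) = 2115 / 444.9 = 4.7539
Fold change = 4.7539 / 20.634 = 0.2304
log2(0.2304) = -2.1179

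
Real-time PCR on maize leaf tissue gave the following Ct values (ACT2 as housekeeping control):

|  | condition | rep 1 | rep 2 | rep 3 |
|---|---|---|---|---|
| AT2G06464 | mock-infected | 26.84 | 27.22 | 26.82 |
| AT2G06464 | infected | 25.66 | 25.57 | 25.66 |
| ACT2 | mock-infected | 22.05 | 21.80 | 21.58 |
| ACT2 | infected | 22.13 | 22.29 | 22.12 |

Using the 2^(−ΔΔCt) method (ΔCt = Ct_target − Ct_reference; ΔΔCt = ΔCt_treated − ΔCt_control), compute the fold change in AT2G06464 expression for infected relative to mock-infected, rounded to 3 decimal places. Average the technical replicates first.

3.249

Mean Ct: AT2G06464 mock-infected 26.960; AT2G06464 infected 25.630; ACT2 mock-infected 21.810; ACT2 infected 22.180
ΔCt(mock-infected) = 26.960 − 21.810 = 5.150
ΔCt(infected) = 25.630 − 22.180 = 3.450
ΔΔCt = 3.450 − 5.150 = -1.700
Fold change = 2^(−(-1.700)) = 2^1.700 = 3.2490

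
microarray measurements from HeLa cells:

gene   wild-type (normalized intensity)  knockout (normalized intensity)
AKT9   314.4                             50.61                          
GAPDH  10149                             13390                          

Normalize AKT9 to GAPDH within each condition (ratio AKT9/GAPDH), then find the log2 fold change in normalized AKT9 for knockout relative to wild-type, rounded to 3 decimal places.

AKT9/GAPDH (wild-type) = 314.4 / 10149 = 0.030978
AKT9/GAPDH (knockout) = 50.61 / 13390 = 0.0037797
Fold change = 0.0037797 / 0.030978 = 0.1220
log2(0.1220) = -3.0349

-3.035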